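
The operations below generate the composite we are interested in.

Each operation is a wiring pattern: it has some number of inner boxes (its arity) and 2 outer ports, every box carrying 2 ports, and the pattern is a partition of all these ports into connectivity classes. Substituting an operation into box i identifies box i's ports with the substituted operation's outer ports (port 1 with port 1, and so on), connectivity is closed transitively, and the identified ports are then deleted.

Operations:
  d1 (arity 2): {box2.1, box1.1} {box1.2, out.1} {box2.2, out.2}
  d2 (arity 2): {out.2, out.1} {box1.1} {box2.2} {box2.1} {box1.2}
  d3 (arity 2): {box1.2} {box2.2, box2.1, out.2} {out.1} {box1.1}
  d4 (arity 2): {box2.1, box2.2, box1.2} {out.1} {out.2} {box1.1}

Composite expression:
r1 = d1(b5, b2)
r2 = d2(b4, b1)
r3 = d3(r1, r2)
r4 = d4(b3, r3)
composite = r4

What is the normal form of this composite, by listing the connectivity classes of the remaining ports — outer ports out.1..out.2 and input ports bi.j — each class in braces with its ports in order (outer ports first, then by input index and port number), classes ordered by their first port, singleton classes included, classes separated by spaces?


{out.1} {out.2} {b1.1} {b1.2} {b2.1, b5.1} {b2.2} {b3.1} {b3.2} {b4.1} {b4.2} {b5.2}

Reachability decides: close wires over d4-identified ports.
through d1, on inputs (b5, b2): {out.1, b5.2} {out.2, b2.2} {b2.1, b5.1} (out.j = stage outer ports)
through d2, on inputs (b4, b1): {out.1, out.2} {b1.1} {b1.2} {b4.1} {b4.2} (out.j = stage outer ports)
through d3, on inputs (b5, b2, b4, b1): {out.1} {out.2} {b1.1} {b1.2} {b2.1, b5.1} {b2.2} {b4.1} {b4.2} {b5.2} (out.j = stage outer ports)
through d4, on inputs (b3, b5, b2, b4, b1): {out.1} {out.2} {b1.1} {b1.2} {b2.1, b5.1} {b2.2} {b3.1} {b3.2} {b4.1} {b4.2} {b5.2} (out.j = stage outer ports)


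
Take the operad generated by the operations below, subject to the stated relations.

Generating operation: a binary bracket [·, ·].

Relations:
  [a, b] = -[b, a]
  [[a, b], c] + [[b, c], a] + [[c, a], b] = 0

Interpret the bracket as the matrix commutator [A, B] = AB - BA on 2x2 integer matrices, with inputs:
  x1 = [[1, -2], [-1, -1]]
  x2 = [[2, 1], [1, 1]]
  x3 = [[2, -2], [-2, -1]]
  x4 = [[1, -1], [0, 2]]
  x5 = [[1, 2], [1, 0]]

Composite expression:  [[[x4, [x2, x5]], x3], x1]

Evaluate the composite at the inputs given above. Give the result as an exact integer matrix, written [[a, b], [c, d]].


[[-9, -42], [12, 9]]


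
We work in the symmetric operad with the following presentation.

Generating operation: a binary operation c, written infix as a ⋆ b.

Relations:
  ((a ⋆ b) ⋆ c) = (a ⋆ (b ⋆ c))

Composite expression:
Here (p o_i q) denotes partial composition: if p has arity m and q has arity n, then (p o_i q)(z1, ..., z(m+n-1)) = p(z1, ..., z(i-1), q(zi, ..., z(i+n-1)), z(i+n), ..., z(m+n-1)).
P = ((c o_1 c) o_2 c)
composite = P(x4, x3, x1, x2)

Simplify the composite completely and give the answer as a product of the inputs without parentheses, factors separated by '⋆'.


x4 ⋆ x3 ⋆ x1 ⋆ x2


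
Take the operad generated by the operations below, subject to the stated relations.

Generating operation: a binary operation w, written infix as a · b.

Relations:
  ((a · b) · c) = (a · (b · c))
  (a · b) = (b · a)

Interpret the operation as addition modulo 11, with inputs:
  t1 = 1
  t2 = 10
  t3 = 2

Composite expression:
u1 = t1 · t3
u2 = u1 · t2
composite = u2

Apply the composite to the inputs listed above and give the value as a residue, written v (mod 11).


2 (mod 11)

(t1 · t3) = 3
((t1 · t3) · t2) = 2


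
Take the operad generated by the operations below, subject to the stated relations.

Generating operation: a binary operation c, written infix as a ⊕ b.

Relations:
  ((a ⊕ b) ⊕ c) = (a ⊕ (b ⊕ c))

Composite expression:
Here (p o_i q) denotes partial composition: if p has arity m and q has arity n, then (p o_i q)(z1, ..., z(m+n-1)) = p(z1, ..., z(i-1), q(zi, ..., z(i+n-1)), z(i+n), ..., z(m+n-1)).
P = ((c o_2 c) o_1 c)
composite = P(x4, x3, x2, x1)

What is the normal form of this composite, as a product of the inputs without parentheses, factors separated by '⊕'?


x4 ⊕ x3 ⊕ x2 ⊕ x1

Under associativity of c, the answer is the x's in reading order.
(x4 ⊕ x3) linearizes to x4 ⊕ x3
(x2 ⊕ x1) linearizes to x2 ⊕ x1
((x4 ⊕ x3) ⊕ (x2 ⊕ x1)) linearizes to x4 ⊕ x3 ⊕ x2 ⊕ x1


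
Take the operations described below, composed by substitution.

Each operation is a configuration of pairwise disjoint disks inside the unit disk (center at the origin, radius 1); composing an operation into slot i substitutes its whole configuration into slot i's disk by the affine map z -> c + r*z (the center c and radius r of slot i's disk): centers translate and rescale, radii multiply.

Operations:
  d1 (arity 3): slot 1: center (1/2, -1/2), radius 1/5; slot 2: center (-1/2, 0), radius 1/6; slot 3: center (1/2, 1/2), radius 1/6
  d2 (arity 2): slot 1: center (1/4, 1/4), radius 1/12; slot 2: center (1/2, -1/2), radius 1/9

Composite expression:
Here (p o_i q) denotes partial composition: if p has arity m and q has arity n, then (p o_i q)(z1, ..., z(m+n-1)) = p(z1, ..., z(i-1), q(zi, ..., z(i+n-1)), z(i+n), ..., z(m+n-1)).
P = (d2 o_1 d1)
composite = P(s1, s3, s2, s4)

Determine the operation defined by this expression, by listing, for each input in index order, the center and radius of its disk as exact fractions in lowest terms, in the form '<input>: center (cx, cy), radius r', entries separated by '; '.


s1: center (7/24, 5/24), radius 1/60; s2: center (7/24, 7/24), radius 1/72; s3: center (5/24, 1/4), radius 1/72; s4: center (1/2, -1/2), radius 1/9

Only the slot chain above each s matters under d2; compose those maps.
tracing s1 down its 2-map path: center (7/24, 5/24), radius 1/60
tracing s3 down its 2-map path: center (5/24, 1/4), radius 1/72
tracing s2 down its 2-map path: center (7/24, 7/24), radius 1/72
tracing s4 down its 1-map path: center (1/2, -1/2), radius 1/9


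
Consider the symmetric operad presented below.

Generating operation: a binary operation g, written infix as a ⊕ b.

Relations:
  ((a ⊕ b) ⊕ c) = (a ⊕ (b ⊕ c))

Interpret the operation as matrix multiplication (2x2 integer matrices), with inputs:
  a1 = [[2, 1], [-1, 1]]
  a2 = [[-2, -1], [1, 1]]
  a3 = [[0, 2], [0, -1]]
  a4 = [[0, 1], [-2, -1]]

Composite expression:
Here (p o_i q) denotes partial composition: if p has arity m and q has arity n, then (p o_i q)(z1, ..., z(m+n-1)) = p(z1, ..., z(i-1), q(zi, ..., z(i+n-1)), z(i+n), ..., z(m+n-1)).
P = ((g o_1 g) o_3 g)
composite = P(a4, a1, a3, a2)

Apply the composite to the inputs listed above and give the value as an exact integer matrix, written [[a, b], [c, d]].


[[-3, -3], [-3, -3]]

(a4 ⊕ a1) = [[-1, 1], [-3, -3]]
(a3 ⊕ a2) = [[2, 2], [-1, -1]]
((a4 ⊕ a1) ⊕ (a3 ⊕ a2)) = [[-3, -3], [-3, -3]]


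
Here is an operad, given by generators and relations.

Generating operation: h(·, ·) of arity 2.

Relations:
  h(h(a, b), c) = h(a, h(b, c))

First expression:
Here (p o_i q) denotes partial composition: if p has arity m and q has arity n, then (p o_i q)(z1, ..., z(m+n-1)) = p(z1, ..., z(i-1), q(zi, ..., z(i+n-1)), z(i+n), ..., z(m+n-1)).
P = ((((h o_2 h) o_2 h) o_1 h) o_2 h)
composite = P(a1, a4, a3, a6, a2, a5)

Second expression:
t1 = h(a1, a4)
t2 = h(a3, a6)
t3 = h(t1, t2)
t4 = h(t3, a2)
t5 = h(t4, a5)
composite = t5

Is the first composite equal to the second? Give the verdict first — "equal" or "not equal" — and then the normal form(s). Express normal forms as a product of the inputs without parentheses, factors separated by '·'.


equal; the common form is a1 · a4 · a3 · a6 · a2 · a5

The first expression, normalized: a1 · a4 · a3 · a6 · a2 · a5
The second expression, normalized: a1 · a4 · a3 · a6 · a2 · a5
Same normal form: equal.


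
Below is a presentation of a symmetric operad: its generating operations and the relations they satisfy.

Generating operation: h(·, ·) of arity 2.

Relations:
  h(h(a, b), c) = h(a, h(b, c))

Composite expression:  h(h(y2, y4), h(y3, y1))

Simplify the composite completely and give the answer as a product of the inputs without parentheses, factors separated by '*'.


y2 * y4 * y3 * y1

The h-tree's shape is irrelevant; the y-reading-order decides.
h(y2, y4) unparenthesizes to y2 * y4
h(y3, y1) unparenthesizes to y3 * y1
h(h(y2, y4), h(y3, y1)) unparenthesizes to y2 * y4 * y3 * y1


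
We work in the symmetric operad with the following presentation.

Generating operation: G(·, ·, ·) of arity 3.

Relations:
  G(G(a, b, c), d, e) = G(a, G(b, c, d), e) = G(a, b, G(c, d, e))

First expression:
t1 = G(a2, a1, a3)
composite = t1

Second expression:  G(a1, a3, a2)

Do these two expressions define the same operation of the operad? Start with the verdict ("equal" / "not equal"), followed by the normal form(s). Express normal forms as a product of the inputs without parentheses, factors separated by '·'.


not equal; first: a2 · a1 · a3; second: a1 · a3 · a2


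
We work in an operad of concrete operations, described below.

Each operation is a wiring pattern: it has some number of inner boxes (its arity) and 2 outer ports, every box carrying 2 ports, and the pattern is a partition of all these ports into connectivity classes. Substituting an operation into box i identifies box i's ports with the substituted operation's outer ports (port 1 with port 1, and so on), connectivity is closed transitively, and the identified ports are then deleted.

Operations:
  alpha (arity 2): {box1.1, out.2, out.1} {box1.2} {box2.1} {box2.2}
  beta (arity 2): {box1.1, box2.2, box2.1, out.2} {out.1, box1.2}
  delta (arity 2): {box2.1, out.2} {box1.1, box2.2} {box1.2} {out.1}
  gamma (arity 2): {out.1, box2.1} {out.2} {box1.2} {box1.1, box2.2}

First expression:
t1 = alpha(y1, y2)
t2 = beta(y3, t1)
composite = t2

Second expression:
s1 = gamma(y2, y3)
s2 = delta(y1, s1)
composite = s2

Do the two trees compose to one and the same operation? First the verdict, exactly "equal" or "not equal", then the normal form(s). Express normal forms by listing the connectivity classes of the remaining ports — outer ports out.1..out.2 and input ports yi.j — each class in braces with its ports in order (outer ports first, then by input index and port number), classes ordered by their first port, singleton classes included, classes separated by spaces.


Normal form of the first expression: {out.1, y3.2} {out.2, y1.1, y3.1} {y1.2} {y2.1} {y2.2}
Normal form of the second expression: {out.1} {out.2, y3.1} {y1.1} {y1.2} {y2.1, y3.2} {y2.2}
They disagree, so not equal.

not equal: they reduce to {out.1, y3.2} {out.2, y1.1, y3.1} {y1.2} {y2.1} {y2.2} and {out.1} {out.2, y3.1} {y1.1} {y1.2} {y2.1, y3.2} {y2.2}


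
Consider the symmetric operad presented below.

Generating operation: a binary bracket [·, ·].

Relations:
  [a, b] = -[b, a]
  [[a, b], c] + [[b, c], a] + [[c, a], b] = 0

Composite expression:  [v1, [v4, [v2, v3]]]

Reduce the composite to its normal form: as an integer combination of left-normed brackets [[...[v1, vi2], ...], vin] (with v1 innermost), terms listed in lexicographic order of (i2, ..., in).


A multilinear Lie element is pinned by v1-initial words (v1 innermost).
Composite bracket: [v1, [v4, [v2, v3]]]
The bracket unfolds into 8 signed words via [a, b] = ab - ba (2^3 = 8).
Only words starting with v1 matter:
  word v1v2v3v4 has sign -1, contributing -[[[v1, v2], v3], v4]
  word v1v3v2v4 has sign +1, contributing +[[[v1, v3], v2], v4]
  word v1v4v2v3 has sign +1, contributing +[[[v1, v4], v2], v3]
  word v1v4v3v2 has sign -1, contributing -[[[v1, v4], v3], v2]

-[[[v1, v2], v3], v4] + [[[v1, v3], v2], v4] + [[[v1, v4], v2], v3] - [[[v1, v4], v3], v2]


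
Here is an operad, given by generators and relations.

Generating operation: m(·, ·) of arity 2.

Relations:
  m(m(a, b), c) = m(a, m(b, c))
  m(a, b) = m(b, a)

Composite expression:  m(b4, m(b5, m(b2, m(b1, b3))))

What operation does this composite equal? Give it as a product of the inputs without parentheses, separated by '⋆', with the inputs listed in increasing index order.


b1 ⋆ b2 ⋆ b3 ⋆ b4 ⋆ b5

Key point: m commutes, so take the b-inputs in any fixed order.
m(b1, b3) linearizes to b1 ⋆ b3
m(b2, m(b1, b3)) linearizes to b2 ⋆ b1 ⋆ b3
m(b5, m(b2, m(b1, b3))) linearizes to b5 ⋆ b2 ⋆ b1 ⋆ b3
m(b4, m(b5, m(b2, m(b1, b3)))) linearizes to b4 ⋆ b5 ⋆ b2 ⋆ b1 ⋆ b3
reordering the factors by index: b1 ⋆ b2 ⋆ b3 ⋆ b4 ⋆ b5


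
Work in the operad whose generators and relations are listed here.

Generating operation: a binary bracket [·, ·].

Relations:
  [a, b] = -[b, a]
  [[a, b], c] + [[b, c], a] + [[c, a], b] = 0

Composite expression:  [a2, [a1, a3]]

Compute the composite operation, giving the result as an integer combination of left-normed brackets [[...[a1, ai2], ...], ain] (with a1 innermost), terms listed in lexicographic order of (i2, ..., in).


Left-normed coefficients sit on the a1-initial expansion words.
Composite bracket: [a2, [a1, a3]]
The bracket unfolds into 4 signed words via [a, b] = ab - ba (2^2 = 4).
The a1-initial words carry the normal form:
  from a1a3a2, sign -1: term -[[a1, a3], a2]

-[[a1, a3], a2]


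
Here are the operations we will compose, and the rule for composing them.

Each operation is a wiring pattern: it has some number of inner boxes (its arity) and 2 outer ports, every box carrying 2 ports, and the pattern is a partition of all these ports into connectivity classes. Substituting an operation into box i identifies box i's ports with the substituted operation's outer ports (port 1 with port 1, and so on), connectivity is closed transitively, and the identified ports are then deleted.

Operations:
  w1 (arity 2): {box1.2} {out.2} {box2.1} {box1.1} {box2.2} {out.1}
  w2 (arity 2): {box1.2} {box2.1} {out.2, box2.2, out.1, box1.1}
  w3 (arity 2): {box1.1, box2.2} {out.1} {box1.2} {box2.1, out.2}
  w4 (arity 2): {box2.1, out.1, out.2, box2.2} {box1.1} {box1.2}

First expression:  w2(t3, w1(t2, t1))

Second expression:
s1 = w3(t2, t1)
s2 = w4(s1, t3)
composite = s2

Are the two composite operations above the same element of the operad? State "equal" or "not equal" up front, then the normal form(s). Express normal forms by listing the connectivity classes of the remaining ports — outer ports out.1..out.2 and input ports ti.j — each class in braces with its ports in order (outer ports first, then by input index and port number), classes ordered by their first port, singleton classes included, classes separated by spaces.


The first expression, normalized: {out.1, out.2, t3.1} {t1.1} {t1.2} {t2.1} {t2.2} {t3.2}
The second expression, normalized: {out.1, out.2, t3.1, t3.2} {t1.1} {t1.2, t2.1} {t2.2}
No match — not equal.

not equal; the first gives {out.1, out.2, t3.1} {t1.1} {t1.2} {t2.1} {t2.2} {t3.2} and the second {out.1, out.2, t3.1, t3.2} {t1.1} {t1.2, t2.1} {t2.2}


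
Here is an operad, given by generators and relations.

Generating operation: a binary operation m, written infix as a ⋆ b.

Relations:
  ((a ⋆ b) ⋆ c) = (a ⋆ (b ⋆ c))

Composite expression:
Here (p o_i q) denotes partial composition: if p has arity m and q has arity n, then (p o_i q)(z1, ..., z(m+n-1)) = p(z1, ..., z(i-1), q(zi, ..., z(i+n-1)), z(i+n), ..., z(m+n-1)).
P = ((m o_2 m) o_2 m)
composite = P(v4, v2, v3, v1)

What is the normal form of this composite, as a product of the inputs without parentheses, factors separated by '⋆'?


Under associativity of m, the answer is the v's in reading order.
(v2 ⋆ v3) linearizes to v2 ⋆ v3
((v2 ⋆ v3) ⋆ v1) linearizes to v2 ⋆ v3 ⋆ v1
(v4 ⋆ ((v2 ⋆ v3) ⋆ v1)) linearizes to v4 ⋆ v2 ⋆ v3 ⋆ v1

v4 ⋆ v2 ⋆ v3 ⋆ v1


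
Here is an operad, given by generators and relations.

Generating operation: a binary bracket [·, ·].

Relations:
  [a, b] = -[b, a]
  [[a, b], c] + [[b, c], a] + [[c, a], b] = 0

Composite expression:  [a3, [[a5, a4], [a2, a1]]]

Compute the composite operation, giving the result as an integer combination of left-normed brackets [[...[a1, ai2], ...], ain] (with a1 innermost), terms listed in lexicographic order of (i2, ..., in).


[[[[a1, a2], a4], a5], a3] - [[[[a1, a2], a5], a4], a3]


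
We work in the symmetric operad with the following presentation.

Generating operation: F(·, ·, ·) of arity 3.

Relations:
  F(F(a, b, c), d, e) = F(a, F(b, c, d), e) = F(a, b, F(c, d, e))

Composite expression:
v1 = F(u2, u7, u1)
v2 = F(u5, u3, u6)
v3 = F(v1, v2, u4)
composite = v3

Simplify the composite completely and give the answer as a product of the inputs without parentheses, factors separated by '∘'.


u2 ∘ u7 ∘ u1 ∘ u5 ∘ u3 ∘ u6 ∘ u4

Key point: F is associative — brackets drop, the u-order remains.
F(u2, u7, u1) unparenthesizes to u2 ∘ u7 ∘ u1
F(u5, u3, u6) unparenthesizes to u5 ∘ u3 ∘ u6
F(F(u2, u7, u1), F(u5, u3, u6), u4) unparenthesizes to u2 ∘ u7 ∘ u1 ∘ u5 ∘ u3 ∘ u6 ∘ u4


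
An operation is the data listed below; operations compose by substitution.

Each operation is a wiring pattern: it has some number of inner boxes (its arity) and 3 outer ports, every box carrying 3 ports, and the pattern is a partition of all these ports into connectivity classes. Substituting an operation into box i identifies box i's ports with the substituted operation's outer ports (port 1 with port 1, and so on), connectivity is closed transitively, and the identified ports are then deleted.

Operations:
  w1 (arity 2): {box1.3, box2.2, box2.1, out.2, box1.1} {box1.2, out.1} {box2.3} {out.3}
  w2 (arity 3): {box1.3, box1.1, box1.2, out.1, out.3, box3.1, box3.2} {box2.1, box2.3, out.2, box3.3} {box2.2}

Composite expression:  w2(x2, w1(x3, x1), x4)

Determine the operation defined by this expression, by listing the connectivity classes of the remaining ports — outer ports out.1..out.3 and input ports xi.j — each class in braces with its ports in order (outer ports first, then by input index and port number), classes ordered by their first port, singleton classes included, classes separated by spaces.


{out.1, out.3, x2.1, x2.2, x2.3, x4.1, x4.2} {out.2, x3.2, x4.3} {x1.1, x1.2, x3.1, x3.3} {x1.3}

After gluing at w2, chains via deleted ports link the x-ports.
composing w1 on (x3, x1), with out.j its own outer ports: {out.1, x3.2} {out.2, x1.1, x1.2, x3.1, x3.3} {out.3} {x1.3}
composing w2 on (x2, x3, x1, x4), with out.j its own outer ports: {out.1, out.3, x2.1, x2.2, x2.3, x4.1, x4.2} {out.2, x3.2, x4.3} {x1.1, x1.2, x3.1, x3.3} {x1.3}


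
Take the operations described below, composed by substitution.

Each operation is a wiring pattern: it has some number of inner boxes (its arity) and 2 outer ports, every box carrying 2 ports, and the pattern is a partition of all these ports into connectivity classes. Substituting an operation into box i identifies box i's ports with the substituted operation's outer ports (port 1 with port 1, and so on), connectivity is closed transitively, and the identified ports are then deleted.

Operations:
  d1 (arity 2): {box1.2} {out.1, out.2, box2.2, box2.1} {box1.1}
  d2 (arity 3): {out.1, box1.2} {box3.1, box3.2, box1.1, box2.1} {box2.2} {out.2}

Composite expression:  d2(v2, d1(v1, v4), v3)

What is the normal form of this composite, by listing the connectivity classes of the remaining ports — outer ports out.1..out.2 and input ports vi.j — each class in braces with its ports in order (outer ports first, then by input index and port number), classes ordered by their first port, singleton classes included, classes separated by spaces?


{out.1, v2.2} {out.2} {v1.1} {v1.2} {v2.1, v3.1, v3.2, v4.1, v4.2}


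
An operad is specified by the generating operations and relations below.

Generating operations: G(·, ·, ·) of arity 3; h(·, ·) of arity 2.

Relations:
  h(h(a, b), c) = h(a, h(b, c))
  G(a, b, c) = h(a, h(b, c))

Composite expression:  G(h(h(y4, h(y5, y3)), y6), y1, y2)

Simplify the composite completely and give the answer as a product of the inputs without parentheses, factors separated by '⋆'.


y4 ⋆ y5 ⋆ y3 ⋆ y6 ⋆ y1 ⋆ y2

Under associativity of G, the answer is the y's in reading order.
h(y5, y3) spells out as y5 ⋆ y3
h(y4, h(y5, y3)) spells out as y4 ⋆ y5 ⋆ y3
h(h(y4, h(y5, y3)), y6) spells out as y4 ⋆ y5 ⋆ y3 ⋆ y6
G(h(h(y4, h(y5, y3)), y6), y1, y2) spells out as y4 ⋆ y5 ⋆ y3 ⋆ y6 ⋆ y1 ⋆ y2


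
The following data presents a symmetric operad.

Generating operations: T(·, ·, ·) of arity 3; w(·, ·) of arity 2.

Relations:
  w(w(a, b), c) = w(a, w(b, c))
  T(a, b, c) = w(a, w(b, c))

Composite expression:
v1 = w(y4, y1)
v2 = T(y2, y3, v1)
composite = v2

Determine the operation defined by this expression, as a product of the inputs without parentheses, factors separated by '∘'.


y2 ∘ y3 ∘ y4 ∘ y1

Key point: T is associative — brackets drop, the y-order remains.
w(y4, y1) collapses to y4 ∘ y1
T(y2, y3, w(y4, y1)) collapses to y2 ∘ y3 ∘ y4 ∘ y1


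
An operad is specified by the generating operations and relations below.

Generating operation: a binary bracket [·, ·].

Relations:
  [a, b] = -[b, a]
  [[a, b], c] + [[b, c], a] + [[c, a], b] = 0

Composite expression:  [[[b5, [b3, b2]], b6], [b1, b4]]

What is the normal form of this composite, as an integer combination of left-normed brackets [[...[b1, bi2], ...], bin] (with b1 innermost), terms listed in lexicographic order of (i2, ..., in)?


A multilinear Lie element is pinned by b1-initial words (b1 innermost).
Composite bracket: [[[b5, [b3, b2]], b6], [b1, b4]]
Under [a, b] = ab - ba we get 32 signed associative words (2^5 = 32).
The b1-initial words carry the normal form:
  word b1b4b2b3b5b6 has sign -1, contributing -[[[[[b1, b4], b2], b3], b5], b6]
  word b1b4b3b2b5b6 has sign +1, contributing +[[[[[b1, b4], b3], b2], b5], b6]
  word b1b4b5b2b3b6 has sign +1, contributing +[[[[[b1, b4], b5], b2], b3], b6]
  word b1b4b5b3b2b6 has sign -1, contributing -[[[[[b1, b4], b5], b3], b2], b6]
  word b1b4b6b2b3b5 has sign +1, contributing +[[[[[b1, b4], b6], b2], b3], b5]
  word b1b4b6b3b2b5 has sign -1, contributing -[[[[[b1, b4], b6], b3], b2], b5]
  word b1b4b6b5b2b3 has sign -1, contributing -[[[[[b1, b4], b6], b5], b2], b3]
  word b1b4b6b5b3b2 has sign +1, contributing +[[[[[b1, b4], b6], b5], b3], b2]

-[[[[[b1, b4], b2], b3], b5], b6] + [[[[[b1, b4], b3], b2], b5], b6] + [[[[[b1, b4], b5], b2], b3], b6] - [[[[[b1, b4], b5], b3], b2], b6] + [[[[[b1, b4], b6], b2], b3], b5] - [[[[[b1, b4], b6], b3], b2], b5] - [[[[[b1, b4], b6], b5], b2], b3] + [[[[[b1, b4], b6], b5], b3], b2]


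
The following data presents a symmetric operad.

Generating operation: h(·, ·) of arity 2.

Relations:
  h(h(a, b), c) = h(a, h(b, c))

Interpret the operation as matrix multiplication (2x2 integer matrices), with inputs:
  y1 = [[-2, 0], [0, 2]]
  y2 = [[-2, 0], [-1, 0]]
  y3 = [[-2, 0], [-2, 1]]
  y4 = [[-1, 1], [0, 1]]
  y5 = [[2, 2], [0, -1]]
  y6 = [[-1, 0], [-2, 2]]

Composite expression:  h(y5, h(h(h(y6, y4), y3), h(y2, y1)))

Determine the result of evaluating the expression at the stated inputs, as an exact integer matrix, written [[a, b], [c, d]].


[[-36, 0], [16, 0]]

h(y6, y4) = [[1, -1], [2, 0]]
h(h(y6, y4), y3) = [[0, -1], [-4, 0]]
h(y2, y1) = [[4, 0], [2, 0]]
h(h(h(y6, y4), y3), h(y2, y1)) = [[-2, 0], [-16, 0]]
h(y5, h(h(h(y6, y4), y3), h(y2, y1))) = [[-36, 0], [16, 0]]


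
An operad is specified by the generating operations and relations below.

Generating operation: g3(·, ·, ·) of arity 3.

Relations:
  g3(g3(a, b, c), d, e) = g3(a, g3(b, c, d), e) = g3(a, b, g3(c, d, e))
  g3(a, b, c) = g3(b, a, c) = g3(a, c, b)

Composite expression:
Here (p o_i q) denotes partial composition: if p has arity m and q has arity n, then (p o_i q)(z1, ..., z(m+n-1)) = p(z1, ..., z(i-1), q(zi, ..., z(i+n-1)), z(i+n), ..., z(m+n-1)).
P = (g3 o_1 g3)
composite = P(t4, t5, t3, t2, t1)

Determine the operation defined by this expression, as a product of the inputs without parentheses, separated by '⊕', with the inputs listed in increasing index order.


Any arrangement under g3 is one operation, so sort the t-inputs.
g3(t4, t5, t3) flattens to t4 ⊕ t5 ⊕ t3
g3(g3(t4, t5, t3), t2, t1) flattens to t4 ⊕ t5 ⊕ t3 ⊕ t2 ⊕ t1
rearranged into index order: t1 ⊕ t2 ⊕ t3 ⊕ t4 ⊕ t5

t1 ⊕ t2 ⊕ t3 ⊕ t4 ⊕ t5


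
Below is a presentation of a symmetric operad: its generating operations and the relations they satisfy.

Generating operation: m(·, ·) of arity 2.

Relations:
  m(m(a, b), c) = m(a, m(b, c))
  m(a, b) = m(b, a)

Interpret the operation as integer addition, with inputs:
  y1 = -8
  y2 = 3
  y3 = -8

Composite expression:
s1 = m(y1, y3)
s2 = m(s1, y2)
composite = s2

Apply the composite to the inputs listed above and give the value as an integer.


-13


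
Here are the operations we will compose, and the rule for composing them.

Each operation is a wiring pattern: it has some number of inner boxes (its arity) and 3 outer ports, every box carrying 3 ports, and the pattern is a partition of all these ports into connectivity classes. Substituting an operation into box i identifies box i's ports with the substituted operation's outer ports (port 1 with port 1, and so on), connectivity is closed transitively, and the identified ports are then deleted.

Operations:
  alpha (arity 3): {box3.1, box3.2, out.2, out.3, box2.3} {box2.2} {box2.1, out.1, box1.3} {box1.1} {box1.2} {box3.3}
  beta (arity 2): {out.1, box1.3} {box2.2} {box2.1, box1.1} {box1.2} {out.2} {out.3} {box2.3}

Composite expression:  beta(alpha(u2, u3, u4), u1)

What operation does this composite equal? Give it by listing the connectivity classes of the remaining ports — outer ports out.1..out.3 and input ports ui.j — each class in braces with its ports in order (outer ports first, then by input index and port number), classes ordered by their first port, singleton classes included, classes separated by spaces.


Two ports join when wires chain via beta-identified ports.
after alpha, the pattern on (u2, u3, u4) reads {out.1, u2.3, u3.1} {out.2, out.3, u3.3, u4.1, u4.2} {u2.1} {u2.2} {u3.2} {u4.3} (out.j = its outer ports)
after beta, the pattern on (u2, u3, u4, u1) reads {out.1, u3.3, u4.1, u4.2} {out.2} {out.3} {u1.1, u2.3, u3.1} {u1.2} {u1.3} {u2.1} {u2.2} {u3.2} {u4.3} (out.j = its outer ports)

{out.1, u3.3, u4.1, u4.2} {out.2} {out.3} {u1.1, u2.3, u3.1} {u1.2} {u1.3} {u2.1} {u2.2} {u3.2} {u4.3}


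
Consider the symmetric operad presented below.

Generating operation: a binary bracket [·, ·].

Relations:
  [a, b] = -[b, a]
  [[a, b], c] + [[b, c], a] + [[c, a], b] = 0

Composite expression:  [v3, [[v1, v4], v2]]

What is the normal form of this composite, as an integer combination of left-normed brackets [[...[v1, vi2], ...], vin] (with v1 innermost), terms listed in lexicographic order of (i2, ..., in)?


-[[[v1, v4], v2], v3]

Left-normed coefficients sit on the v1-initial expansion words.
Composite bracket: [v3, [[v1, v4], v2]]
Expanding via [a, b] = ab - ba: 8 signed words (2^3 = 8).
Keep just the words that open with v1:
  word v1v4v2v3 has sign -1, contributing -[[[v1, v4], v2], v3]


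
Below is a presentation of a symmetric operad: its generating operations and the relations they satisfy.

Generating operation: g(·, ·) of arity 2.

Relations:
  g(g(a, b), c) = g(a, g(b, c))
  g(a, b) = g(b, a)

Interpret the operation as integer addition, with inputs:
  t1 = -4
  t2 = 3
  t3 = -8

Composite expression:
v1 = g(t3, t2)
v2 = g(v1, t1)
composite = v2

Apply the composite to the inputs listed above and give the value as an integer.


-9


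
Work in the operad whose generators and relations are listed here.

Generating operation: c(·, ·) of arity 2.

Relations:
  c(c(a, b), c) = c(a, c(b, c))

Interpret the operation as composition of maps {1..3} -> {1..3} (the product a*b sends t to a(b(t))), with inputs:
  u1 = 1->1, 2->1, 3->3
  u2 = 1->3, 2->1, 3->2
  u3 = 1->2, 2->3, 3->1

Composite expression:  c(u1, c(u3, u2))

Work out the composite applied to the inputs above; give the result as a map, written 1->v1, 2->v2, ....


c(u3, u2) = 1->1, 2->2, 3->3
c(u1, c(u3, u2)) = 1->1, 2->1, 3->3

1->1, 2->1, 3->3


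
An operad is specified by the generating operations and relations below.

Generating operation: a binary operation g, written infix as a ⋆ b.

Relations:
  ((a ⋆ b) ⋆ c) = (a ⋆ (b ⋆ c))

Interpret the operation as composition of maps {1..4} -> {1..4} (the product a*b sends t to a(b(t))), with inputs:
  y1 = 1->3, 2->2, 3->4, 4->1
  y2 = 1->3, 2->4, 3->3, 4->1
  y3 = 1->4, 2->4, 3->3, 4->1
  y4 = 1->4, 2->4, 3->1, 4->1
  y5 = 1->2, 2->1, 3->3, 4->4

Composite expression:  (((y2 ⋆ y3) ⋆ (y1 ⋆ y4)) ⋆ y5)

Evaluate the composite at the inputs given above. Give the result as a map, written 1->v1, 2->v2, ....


1->1, 2->1, 3->3, 4->3

(y2 ⋆ y3) = 1->1, 2->1, 3->3, 4->3
(y1 ⋆ y4) = 1->1, 2->1, 3->3, 4->3
((y2 ⋆ y3) ⋆ (y1 ⋆ y4)) = 1->1, 2->1, 3->3, 4->3
(((y2 ⋆ y3) ⋆ (y1 ⋆ y4)) ⋆ y5) = 1->1, 2->1, 3->3, 4->3


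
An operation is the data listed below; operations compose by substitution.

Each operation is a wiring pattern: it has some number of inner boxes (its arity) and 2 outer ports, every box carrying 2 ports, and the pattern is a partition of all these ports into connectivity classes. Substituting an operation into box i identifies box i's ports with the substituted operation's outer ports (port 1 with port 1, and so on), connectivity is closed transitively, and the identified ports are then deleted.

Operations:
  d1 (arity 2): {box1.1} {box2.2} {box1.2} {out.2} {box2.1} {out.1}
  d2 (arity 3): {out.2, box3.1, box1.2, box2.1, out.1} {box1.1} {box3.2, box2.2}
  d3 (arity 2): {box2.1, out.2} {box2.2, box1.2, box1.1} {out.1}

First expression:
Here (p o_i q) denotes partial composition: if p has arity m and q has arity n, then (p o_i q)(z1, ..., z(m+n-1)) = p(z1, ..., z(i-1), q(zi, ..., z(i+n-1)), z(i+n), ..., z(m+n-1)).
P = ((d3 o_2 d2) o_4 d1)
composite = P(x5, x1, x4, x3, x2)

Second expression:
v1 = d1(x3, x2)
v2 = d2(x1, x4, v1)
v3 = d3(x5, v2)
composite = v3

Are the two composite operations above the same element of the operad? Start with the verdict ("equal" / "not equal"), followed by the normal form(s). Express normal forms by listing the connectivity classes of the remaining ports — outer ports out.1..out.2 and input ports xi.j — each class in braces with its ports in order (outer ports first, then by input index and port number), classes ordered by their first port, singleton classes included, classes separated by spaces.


equal: each reduces to {out.1} {out.2, x1.2, x4.1, x5.1, x5.2} {x1.1} {x2.1} {x2.2} {x3.1} {x3.2} {x4.2}

The first expression, normalized: {out.1} {out.2, x1.2, x4.1, x5.1, x5.2} {x1.1} {x2.1} {x2.2} {x3.1} {x3.2} {x4.2}
The second expression, normalized: {out.1} {out.2, x1.2, x4.1, x5.1, x5.2} {x1.1} {x2.1} {x2.2} {x3.1} {x3.2} {x4.2}
Same normal form: equal.


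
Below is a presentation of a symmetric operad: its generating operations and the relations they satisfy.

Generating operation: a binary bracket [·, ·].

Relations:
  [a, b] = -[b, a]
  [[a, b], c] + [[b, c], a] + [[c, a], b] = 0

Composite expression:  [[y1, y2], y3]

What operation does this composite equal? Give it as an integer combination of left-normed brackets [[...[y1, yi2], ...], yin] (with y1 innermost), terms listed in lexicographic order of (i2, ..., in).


[[y1, y2], y3]

In the tensor algebra, words opening y1 carry the y1-anchored form.
Composite bracket: [[y1, y2], y3]
The bracket unfolds into 4 signed words via [a, b] = ab - ba (2^2 = 4).
Words beginning with y1 determine it all:
  y1y2y3 (sign +1) contributes +[[y1, y2], y3]


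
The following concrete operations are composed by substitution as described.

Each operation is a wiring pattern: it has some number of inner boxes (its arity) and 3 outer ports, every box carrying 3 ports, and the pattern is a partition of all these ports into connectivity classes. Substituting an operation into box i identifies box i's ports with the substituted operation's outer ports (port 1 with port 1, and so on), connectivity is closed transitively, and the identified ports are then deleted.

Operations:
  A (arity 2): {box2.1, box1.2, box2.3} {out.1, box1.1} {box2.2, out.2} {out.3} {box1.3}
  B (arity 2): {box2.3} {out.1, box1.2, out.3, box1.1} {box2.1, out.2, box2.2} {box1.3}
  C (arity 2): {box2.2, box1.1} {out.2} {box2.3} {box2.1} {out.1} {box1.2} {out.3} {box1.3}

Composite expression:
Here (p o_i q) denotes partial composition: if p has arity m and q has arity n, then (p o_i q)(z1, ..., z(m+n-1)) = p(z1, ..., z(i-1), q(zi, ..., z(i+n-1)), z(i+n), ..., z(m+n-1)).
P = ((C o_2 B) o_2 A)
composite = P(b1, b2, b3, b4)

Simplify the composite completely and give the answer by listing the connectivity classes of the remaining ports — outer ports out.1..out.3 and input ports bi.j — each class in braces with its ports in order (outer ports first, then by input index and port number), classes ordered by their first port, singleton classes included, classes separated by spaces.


{out.1} {out.2} {out.3} {b1.1, b4.1, b4.2} {b1.2} {b1.3} {b2.1, b3.2} {b2.2, b3.1, b3.3} {b2.3} {b4.3}

Substituting into C glues patterns; closure does the rest.
after A, the pattern on (b2, b3) reads {out.1, b2.1} {out.2, b3.2} {out.3} {b2.2, b3.1, b3.3} {b2.3} (out.j = its outer ports)
after B, the pattern on (b2, b3, b4) reads {out.1, out.3, b2.1, b3.2} {out.2, b4.1, b4.2} {b2.2, b3.1, b3.3} {b2.3} {b4.3} (out.j = its outer ports)
after C, the pattern on (b1, b2, b3, b4) reads {out.1} {out.2} {out.3} {b1.1, b4.1, b4.2} {b1.2} {b1.3} {b2.1, b3.2} {b2.2, b3.1, b3.3} {b2.3} {b4.3} (out.j = its outer ports)


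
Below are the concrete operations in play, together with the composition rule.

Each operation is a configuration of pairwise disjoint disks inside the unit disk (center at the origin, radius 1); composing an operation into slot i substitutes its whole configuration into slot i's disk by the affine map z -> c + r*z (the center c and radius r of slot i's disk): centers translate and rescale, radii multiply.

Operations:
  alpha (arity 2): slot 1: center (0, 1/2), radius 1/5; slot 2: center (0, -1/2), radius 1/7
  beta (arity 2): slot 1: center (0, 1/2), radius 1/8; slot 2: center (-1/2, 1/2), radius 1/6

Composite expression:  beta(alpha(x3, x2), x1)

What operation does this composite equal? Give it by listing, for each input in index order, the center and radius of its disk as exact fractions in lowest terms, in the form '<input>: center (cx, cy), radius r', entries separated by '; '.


x1: center (-1/2, 1/2), radius 1/6; x2: center (0, 7/16), radius 1/56; x3: center (0, 9/16), radius 1/40

Affine substitution under beta: radii multiply and x-centers shift.
input x3: applying the 2 nested substitutions gives center (0, 9/16), radius 1/40
input x2: applying the 2 nested substitutions gives center (0, 7/16), radius 1/56
input x1: applying the 1 nested substitution gives center (-1/2, 1/2), radius 1/6


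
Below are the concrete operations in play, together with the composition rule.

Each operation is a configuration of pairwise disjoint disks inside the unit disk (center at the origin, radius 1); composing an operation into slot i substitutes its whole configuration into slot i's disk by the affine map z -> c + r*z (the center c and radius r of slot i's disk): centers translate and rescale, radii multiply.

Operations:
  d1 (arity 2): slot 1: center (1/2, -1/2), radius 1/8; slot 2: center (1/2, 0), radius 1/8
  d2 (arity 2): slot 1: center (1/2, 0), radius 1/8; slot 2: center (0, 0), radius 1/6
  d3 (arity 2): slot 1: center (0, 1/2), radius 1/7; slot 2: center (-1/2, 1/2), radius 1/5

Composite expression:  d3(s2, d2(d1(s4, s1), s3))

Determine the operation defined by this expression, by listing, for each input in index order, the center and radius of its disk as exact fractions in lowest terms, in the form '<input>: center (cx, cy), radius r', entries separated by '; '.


s1: center (-31/80, 1/2), radius 1/320; s2: center (0, 1/2), radius 1/7; s3: center (-1/2, 1/2), radius 1/30; s4: center (-31/80, 39/80), radius 1/320

Follow each s-input down from d3: c' goes to c + r*c', radius to r*r'.
s2: after 1 affine step, its disk has center (0, 1/2), radius 1/7
s4: after 3 affine steps, its disk has center (-31/80, 39/80), radius 1/320
s1: after 3 affine steps, its disk has center (-31/80, 1/2), radius 1/320
s3: after 2 affine steps, its disk has center (-1/2, 1/2), radius 1/30


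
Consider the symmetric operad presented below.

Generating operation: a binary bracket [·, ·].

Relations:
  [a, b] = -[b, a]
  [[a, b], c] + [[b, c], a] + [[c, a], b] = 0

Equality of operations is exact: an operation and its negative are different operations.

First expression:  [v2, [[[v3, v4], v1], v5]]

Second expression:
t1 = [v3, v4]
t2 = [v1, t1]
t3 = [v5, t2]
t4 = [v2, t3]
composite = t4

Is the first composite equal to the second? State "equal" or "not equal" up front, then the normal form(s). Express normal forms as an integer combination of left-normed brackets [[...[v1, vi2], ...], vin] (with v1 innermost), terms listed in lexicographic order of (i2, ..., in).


equal; the common form is [[[[v1, v3], v4], v5], v2] - [[[[v1, v4], v3], v5], v2]

The first expression, normalized: [[[[v1, v3], v4], v5], v2] - [[[[v1, v4], v3], v5], v2]
The second expression, normalized: [[[[v1, v3], v4], v5], v2] - [[[[v1, v4], v3], v5], v2]
The forms coincide; equal.


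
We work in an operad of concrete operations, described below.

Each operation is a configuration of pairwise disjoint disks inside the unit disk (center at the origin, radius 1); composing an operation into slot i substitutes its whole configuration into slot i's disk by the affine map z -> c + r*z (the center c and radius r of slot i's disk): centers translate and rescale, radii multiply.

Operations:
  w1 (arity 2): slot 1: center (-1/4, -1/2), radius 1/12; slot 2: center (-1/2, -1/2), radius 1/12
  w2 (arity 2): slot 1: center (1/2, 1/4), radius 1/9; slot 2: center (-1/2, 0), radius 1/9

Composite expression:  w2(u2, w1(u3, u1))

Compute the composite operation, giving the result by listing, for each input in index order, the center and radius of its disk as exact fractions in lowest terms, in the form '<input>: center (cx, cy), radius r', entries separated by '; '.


u1: center (-5/9, -1/18), radius 1/108; u2: center (1/2, 1/4), radius 1/9; u3: center (-19/36, -1/18), radius 1/108

Follow each u-input down from w2: c' goes to c + r*c', radius to r*r'.
u2: after 1 affine step, its disk has center (1/2, 1/4), radius 1/9
u3: after 2 affine steps, its disk has center (-19/36, -1/18), radius 1/108
u1: after 2 affine steps, its disk has center (-5/9, -1/18), radius 1/108


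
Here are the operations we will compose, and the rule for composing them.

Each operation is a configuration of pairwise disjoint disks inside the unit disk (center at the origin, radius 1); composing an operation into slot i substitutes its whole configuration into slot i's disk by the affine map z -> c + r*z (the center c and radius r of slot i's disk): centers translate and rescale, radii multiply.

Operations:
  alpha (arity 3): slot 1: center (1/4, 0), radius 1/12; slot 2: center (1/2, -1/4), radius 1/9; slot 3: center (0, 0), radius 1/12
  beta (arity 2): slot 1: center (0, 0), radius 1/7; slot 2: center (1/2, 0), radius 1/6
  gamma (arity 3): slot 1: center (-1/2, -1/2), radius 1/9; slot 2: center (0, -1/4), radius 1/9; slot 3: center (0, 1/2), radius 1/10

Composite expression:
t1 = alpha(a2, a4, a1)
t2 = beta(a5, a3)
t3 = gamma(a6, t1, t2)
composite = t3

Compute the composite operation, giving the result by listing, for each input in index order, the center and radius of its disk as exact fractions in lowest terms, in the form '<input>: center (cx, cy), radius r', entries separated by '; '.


a1: center (0, -1/4), radius 1/108; a2: center (1/36, -1/4), radius 1/108; a3: center (1/20, 1/2), radius 1/60; a4: center (1/18, -5/18), radius 1/81; a5: center (0, 1/2), radius 1/70; a6: center (-1/2, -1/2), radius 1/9

Nesting under gamma composes maps z -> c + r*z down each a-path.
tracing a6 down its 1-map path: center (-1/2, -1/2), radius 1/9
tracing a2 down its 2-map path: center (1/36, -1/4), radius 1/108
tracing a4 down its 2-map path: center (1/18, -5/18), radius 1/81
tracing a1 down its 2-map path: center (0, -1/4), radius 1/108
tracing a5 down its 2-map path: center (0, 1/2), radius 1/70
tracing a3 down its 2-map path: center (1/20, 1/2), radius 1/60
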